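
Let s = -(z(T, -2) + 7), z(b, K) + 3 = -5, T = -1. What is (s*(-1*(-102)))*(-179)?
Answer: -18258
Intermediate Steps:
z(b, K) = -8 (z(b, K) = -3 - 5 = -8)
s = 1 (s = -(-8 + 7) = -1*(-1) = 1)
(s*(-1*(-102)))*(-179) = (1*(-1*(-102)))*(-179) = (1*102)*(-179) = 102*(-179) = -18258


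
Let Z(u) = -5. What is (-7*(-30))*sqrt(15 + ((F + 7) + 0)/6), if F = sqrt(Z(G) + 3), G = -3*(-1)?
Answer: 35*sqrt(582 + 6*I*sqrt(2)) ≈ 844.39 + 6.155*I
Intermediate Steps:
G = 3
F = I*sqrt(2) (F = sqrt(-5 + 3) = sqrt(-2) = I*sqrt(2) ≈ 1.4142*I)
(-7*(-30))*sqrt(15 + ((F + 7) + 0)/6) = (-7*(-30))*sqrt(15 + ((I*sqrt(2) + 7) + 0)/6) = 210*sqrt(15 + ((7 + I*sqrt(2)) + 0)*(1/6)) = 210*sqrt(15 + (7 + I*sqrt(2))*(1/6)) = 210*sqrt(15 + (7/6 + I*sqrt(2)/6)) = 210*sqrt(97/6 + I*sqrt(2)/6)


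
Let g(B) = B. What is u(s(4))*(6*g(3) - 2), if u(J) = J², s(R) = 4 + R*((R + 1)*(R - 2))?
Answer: 30976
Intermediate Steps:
s(R) = 4 + R*(1 + R)*(-2 + R) (s(R) = 4 + R*((1 + R)*(-2 + R)) = 4 + R*(1 + R)*(-2 + R))
u(s(4))*(6*g(3) - 2) = (4 + 4³ - 1*4² - 2*4)²*(6*3 - 2) = (4 + 64 - 1*16 - 8)²*(18 - 2) = (4 + 64 - 16 - 8)²*16 = 44²*16 = 1936*16 = 30976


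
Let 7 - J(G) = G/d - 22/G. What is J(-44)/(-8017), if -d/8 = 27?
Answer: -170/216459 ≈ -0.00078537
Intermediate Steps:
d = -216 (d = -8*27 = -216)
J(G) = 7 + 22/G + G/216 (J(G) = 7 - (G/(-216) - 22/G) = 7 - (G*(-1/216) - 22/G) = 7 - (-G/216 - 22/G) = 7 - (-22/G - G/216) = 7 + (22/G + G/216) = 7 + 22/G + G/216)
J(-44)/(-8017) = (7 + 22/(-44) + (1/216)*(-44))/(-8017) = (7 + 22*(-1/44) - 11/54)*(-1/8017) = (7 - ½ - 11/54)*(-1/8017) = (170/27)*(-1/8017) = -170/216459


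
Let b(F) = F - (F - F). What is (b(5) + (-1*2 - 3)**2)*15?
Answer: 450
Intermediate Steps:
b(F) = F (b(F) = F - 1*0 = F + 0 = F)
(b(5) + (-1*2 - 3)**2)*15 = (5 + (-1*2 - 3)**2)*15 = (5 + (-2 - 3)**2)*15 = (5 + (-5)**2)*15 = (5 + 25)*15 = 30*15 = 450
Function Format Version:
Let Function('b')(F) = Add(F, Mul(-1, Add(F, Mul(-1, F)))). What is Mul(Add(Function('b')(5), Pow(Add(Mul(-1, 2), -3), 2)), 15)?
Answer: 450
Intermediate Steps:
Function('b')(F) = F (Function('b')(F) = Add(F, Mul(-1, 0)) = Add(F, 0) = F)
Mul(Add(Function('b')(5), Pow(Add(Mul(-1, 2), -3), 2)), 15) = Mul(Add(5, Pow(Add(Mul(-1, 2), -3), 2)), 15) = Mul(Add(5, Pow(Add(-2, -3), 2)), 15) = Mul(Add(5, Pow(-5, 2)), 15) = Mul(Add(5, 25), 15) = Mul(30, 15) = 450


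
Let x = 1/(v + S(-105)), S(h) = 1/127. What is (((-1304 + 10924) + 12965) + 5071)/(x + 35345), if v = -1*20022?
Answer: 35161741604/44937509229 ≈ 0.78246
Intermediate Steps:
v = -20022
S(h) = 1/127
x = -127/2542793 (x = 1/(-20022 + 1/127) = 1/(-2542793/127) = -127/2542793 ≈ -4.9945e-5)
(((-1304 + 10924) + 12965) + 5071)/(x + 35345) = (((-1304 + 10924) + 12965) + 5071)/(-127/2542793 + 35345) = ((9620 + 12965) + 5071)/(89875018458/2542793) = (22585 + 5071)*(2542793/89875018458) = 27656*(2542793/89875018458) = 35161741604/44937509229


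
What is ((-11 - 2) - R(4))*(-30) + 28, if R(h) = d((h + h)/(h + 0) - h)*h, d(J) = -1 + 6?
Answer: 1018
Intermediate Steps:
d(J) = 5
R(h) = 5*h
((-11 - 2) - R(4))*(-30) + 28 = ((-11 - 2) - 5*4)*(-30) + 28 = (-13 - 1*20)*(-30) + 28 = (-13 - 20)*(-30) + 28 = -33*(-30) + 28 = 990 + 28 = 1018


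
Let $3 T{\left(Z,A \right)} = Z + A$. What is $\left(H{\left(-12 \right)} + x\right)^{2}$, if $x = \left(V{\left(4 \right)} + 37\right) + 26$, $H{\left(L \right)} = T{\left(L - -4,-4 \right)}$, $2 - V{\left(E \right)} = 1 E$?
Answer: $3249$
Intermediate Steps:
$T{\left(Z,A \right)} = \frac{A}{3} + \frac{Z}{3}$ ($T{\left(Z,A \right)} = \frac{Z + A}{3} = \frac{A + Z}{3} = \frac{A}{3} + \frac{Z}{3}$)
$V{\left(E \right)} = 2 - E$ ($V{\left(E \right)} = 2 - 1 E = 2 - E$)
$H{\left(L \right)} = \frac{L}{3}$ ($H{\left(L \right)} = \frac{1}{3} \left(-4\right) + \frac{L - -4}{3} = - \frac{4}{3} + \frac{L + 4}{3} = - \frac{4}{3} + \frac{4 + L}{3} = - \frac{4}{3} + \left(\frac{4}{3} + \frac{L}{3}\right) = \frac{L}{3}$)
$x = 61$ ($x = \left(\left(2 - 4\right) + 37\right) + 26 = \left(-2 + 37\right) + 26 = 35 + 26 = 61$)
$\left(H{\left(-12 \right)} + x\right)^{2} = \left(\frac{1}{3} \left(-12\right) + 61\right)^{2} = \left(-4 + 61\right)^{2} = 57^{2} = 3249$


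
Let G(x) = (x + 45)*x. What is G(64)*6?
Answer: 41856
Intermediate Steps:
G(x) = x*(45 + x) (G(x) = (45 + x)*x = x*(45 + x))
G(64)*6 = (64*(45 + 64))*6 = (64*109)*6 = 6976*6 = 41856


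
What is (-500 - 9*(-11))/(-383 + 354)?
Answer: 401/29 ≈ 13.828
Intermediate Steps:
(-500 - 9*(-11))/(-383 + 354) = (-500 + 99)/(-29) = -401*(-1/29) = 401/29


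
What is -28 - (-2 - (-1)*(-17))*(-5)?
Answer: -123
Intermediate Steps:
-28 - (-2 - (-1)*(-17))*(-5) = -28 - (-2 - 1*17)*(-5) = -28 - (-2 - 17)*(-5) = -28 - 1*(-19)*(-5) = -28 + 19*(-5) = -28 - 95 = -123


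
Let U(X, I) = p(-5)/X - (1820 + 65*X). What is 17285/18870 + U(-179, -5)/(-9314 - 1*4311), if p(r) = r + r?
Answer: 360133829/1840862850 ≈ 0.19563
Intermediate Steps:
p(r) = 2*r
U(X, I) = -1820 - 65*X - 10/X (U(X, I) = (2*(-5))/X - (1820 + 65*X) = -10/X - (1820 + 65*X) = -10/X - 65*(28 + X) = -10/X + (-1820 - 65*X) = -1820 - 65*X - 10/X)
17285/18870 + U(-179, -5)/(-9314 - 1*4311) = 17285/18870 + (-1820 - 65*(-179) - 10/(-179))/(-9314 - 1*4311) = 17285*(1/18870) + (-1820 + 11635 - 10*(-1/179))/(-9314 - 4311) = 3457/3774 + (-1820 + 11635 + 10/179)/(-13625) = 3457/3774 + (1756895/179)*(-1/13625) = 3457/3774 - 351379/487775 = 360133829/1840862850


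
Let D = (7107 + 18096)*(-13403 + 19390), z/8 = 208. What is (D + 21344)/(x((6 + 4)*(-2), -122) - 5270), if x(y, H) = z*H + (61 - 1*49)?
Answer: -150911705/208266 ≈ -724.61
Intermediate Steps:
z = 1664 (z = 8*208 = 1664)
D = 150890361 (D = 25203*5987 = 150890361)
x(y, H) = 12 + 1664*H (x(y, H) = 1664*H + (61 - 1*49) = 1664*H + (61 - 49) = 1664*H + 12 = 12 + 1664*H)
(D + 21344)/(x((6 + 4)*(-2), -122) - 5270) = (150890361 + 21344)/((12 + 1664*(-122)) - 5270) = 150911705/((12 - 203008) - 5270) = 150911705/(-202996 - 5270) = 150911705/(-208266) = 150911705*(-1/208266) = -150911705/208266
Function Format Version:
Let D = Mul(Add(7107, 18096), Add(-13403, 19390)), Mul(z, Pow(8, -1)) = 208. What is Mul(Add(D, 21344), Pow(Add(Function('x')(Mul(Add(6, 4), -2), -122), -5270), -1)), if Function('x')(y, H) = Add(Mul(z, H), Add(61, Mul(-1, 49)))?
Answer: Rational(-150911705, 208266) ≈ -724.61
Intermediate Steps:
z = 1664 (z = Mul(8, 208) = 1664)
D = 150890361 (D = Mul(25203, 5987) = 150890361)
Function('x')(y, H) = Add(12, Mul(1664, H)) (Function('x')(y, H) = Add(Mul(1664, H), Add(61, Mul(-1, 49))) = Add(Mul(1664, H), Add(61, -49)) = Add(Mul(1664, H), 12) = Add(12, Mul(1664, H)))
Mul(Add(D, 21344), Pow(Add(Function('x')(Mul(Add(6, 4), -2), -122), -5270), -1)) = Mul(Add(150890361, 21344), Pow(Add(Add(12, Mul(1664, -122)), -5270), -1)) = Mul(150911705, Pow(Add(Add(12, -203008), -5270), -1)) = Mul(150911705, Pow(Add(-202996, -5270), -1)) = Mul(150911705, Pow(-208266, -1)) = Mul(150911705, Rational(-1, 208266)) = Rational(-150911705, 208266)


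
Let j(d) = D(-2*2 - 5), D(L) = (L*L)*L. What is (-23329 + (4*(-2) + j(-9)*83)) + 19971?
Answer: -63873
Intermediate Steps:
D(L) = L³ (D(L) = L²*L = L³)
j(d) = -729 (j(d) = (-2*2 - 5)³ = (-4 - 5)³ = (-9)³ = -729)
(-23329 + (4*(-2) + j(-9)*83)) + 19971 = (-23329 + (4*(-2) - 729*83)) + 19971 = (-23329 + (-8 - 60507)) + 19971 = (-23329 - 60515) + 19971 = -83844 + 19971 = -63873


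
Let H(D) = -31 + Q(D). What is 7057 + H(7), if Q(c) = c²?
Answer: 7075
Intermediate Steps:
H(D) = -31 + D²
7057 + H(7) = 7057 + (-31 + 7²) = 7057 + (-31 + 49) = 7057 + 18 = 7075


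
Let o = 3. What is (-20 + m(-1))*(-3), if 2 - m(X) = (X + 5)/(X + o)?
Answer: 60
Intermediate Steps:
m(X) = 2 - (5 + X)/(3 + X) (m(X) = 2 - (X + 5)/(X + 3) = 2 - (5 + X)/(3 + X))
(-20 + m(-1))*(-3) = (-20 + (1 - 1)/(3 - 1))*(-3) = (-20 + 0/2)*(-3) = (-20 + (½)*0)*(-3) = (-20 + 0)*(-3) = -20*(-3) = 60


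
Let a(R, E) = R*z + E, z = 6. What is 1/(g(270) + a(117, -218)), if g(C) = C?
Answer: 1/754 ≈ 0.0013263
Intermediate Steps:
a(R, E) = E + 6*R (a(R, E) = R*6 + E = 6*R + E = E + 6*R)
1/(g(270) + a(117, -218)) = 1/(270 + (-218 + 6*117)) = 1/(270 + (-218 + 702)) = 1/(270 + 484) = 1/754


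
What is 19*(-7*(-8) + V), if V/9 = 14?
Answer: 3458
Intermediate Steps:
V = 126 (V = 9*14 = 126)
19*(-7*(-8) + V) = 19*(-7*(-8) + 126) = 19*(56 + 126) = 19*182 = 3458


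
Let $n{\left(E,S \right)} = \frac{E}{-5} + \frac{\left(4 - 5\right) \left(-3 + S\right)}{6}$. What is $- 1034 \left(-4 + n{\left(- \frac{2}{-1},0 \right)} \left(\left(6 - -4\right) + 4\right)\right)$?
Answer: $\frac{13442}{5} \approx 2688.4$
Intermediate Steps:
$n{\left(E,S \right)} = \frac{1}{2} - \frac{E}{5} - \frac{S}{6}$ ($n{\left(E,S \right)} = E \left(- \frac{1}{5}\right) + - (-3 + S) \frac{1}{6} = - \frac{E}{5} + \left(3 - S\right) \frac{1}{6} = - \frac{E}{5} - \left(- \frac{1}{2} + \frac{S}{6}\right) = \frac{1}{2} - \frac{E}{5} - \frac{S}{6}$)
$- 1034 \left(-4 + n{\left(- \frac{2}{-1},0 \right)} \left(\left(6 - -4\right) + 4\right)\right) = - 1034 \left(-4 + \left(\frac{1}{2} - \frac{\left(-2\right) \frac{1}{-1}}{5} - 0\right) \left(\left(6 - -4\right) + 4\right)\right) = - 1034 \left(-4 + \left(\frac{1}{2} - \frac{\left(-2\right) \left(-1\right)}{5} + 0\right) \left(\left(6 + 4\right) + 4\right)\right) = - 1034 \left(-4 + \left(\frac{1}{2} - \frac{2}{5} + 0\right) \left(10 + 4\right)\right) = - 1034 \left(-4 + \left(\frac{1}{2} - \frac{2}{5} + 0\right) 14\right) = - 1034 \left(-4 + \frac{1}{10} \cdot 14\right) = - 1034 \left(-4 + \frac{7}{5}\right) = - \frac{1034 \left(-13\right)}{5} = \left(-1\right) \left(- \frac{13442}{5}\right) = \frac{13442}{5}$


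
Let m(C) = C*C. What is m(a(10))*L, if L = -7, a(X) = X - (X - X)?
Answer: -700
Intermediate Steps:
a(X) = X (a(X) = X - 1*0 = X + 0 = X)
m(C) = C²
m(a(10))*L = 10²*(-7) = 100*(-7) = -700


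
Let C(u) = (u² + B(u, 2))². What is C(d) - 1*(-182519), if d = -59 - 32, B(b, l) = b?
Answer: 67258619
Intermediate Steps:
d = -91
C(u) = (u + u²)² (C(u) = (u² + u)² = (u + u²)²)
C(d) - 1*(-182519) = (-91)²*(1 - 91)² - 1*(-182519) = 8281*(-90)² + 182519 = 8281*8100 + 182519 = 67076100 + 182519 = 67258619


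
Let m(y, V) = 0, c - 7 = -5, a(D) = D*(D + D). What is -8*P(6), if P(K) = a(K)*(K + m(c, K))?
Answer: -3456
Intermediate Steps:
a(D) = 2*D**2 (a(D) = D*(2*D) = 2*D**2)
c = 2 (c = 7 - 5 = 2)
P(K) = 2*K**3 (P(K) = (2*K**2)*(K + 0) = (2*K**2)*K = 2*K**3)
-8*P(6) = -16*6**3 = -16*216 = -8*432 = -3456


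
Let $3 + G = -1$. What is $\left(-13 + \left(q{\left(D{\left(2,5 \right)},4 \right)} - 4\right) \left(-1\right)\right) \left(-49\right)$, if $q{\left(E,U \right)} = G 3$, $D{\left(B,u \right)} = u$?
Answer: $-147$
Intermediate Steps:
$G = -4$ ($G = -3 - 1 = -4$)
$q{\left(E,U \right)} = -12$ ($q{\left(E,U \right)} = \left(-4\right) 3 = -12$)
$\left(-13 + \left(q{\left(D{\left(2,5 \right)},4 \right)} - 4\right) \left(-1\right)\right) \left(-49\right) = \left(-13 + \left(-12 - 4\right) \left(-1\right)\right) \left(-49\right) = \left(-13 - -16\right) \left(-49\right) = \left(-13 + 16\right) \left(-49\right) = 3 \left(-49\right) = -147$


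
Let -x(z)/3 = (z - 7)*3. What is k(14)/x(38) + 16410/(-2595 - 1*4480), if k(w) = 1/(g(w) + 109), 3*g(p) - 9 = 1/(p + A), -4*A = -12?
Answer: -1743780193/751802235 ≈ -2.3195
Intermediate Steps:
x(z) = 63 - 9*z (x(z) = -3*(z - 7)*3 = -3*(-7 + z)*3 = -3*(-21 + 3*z) = 63 - 9*z)
A = 3 (A = -¼*(-12) = 3)
g(p) = 3 + 1/(3*(3 + p)) (g(p) = 3 + 1/(3*(p + 3)) = 3 + 1/(3*(3 + p)))
k(w) = 1/(109 + (28 + 9*w)/(3*(3 + w))) (k(w) = 1/((28 + 9*w)/(3*(3 + w)) + 109) = 1/(109 + (28 + 9*w)/(3*(3 + w))))
k(14)/x(38) + 16410/(-2595 - 1*4480) = (3*(3 + 14)/(1009 + 336*14))/(63 - 9*38) + 16410/(-2595 - 1*4480) = (3*17/(1009 + 4704))/(63 - 342) + 16410/(-2595 - 4480) = (3*17/5713)/(-279) + 16410/(-7075) = (3*(1/5713)*17)*(-1/279) + 16410*(-1/7075) = (51/5713)*(-1/279) - 3282/1415 = -17/531309 - 3282/1415 = -1743780193/751802235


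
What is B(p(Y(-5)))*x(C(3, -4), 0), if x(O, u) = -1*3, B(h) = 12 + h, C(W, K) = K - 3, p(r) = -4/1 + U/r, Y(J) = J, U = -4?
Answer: -132/5 ≈ -26.400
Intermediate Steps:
p(r) = -4 - 4/r (p(r) = -4/1 - 4/r = -4*1 - 4/r = -4 - 4/r)
C(W, K) = -3 + K
x(O, u) = -3
B(p(Y(-5)))*x(C(3, -4), 0) = (12 + (-4 - 4/(-5)))*(-3) = (12 + (-4 - 4*(-1/5)))*(-3) = (12 + (-4 + 4/5))*(-3) = (12 - 16/5)*(-3) = (44/5)*(-3) = -132/5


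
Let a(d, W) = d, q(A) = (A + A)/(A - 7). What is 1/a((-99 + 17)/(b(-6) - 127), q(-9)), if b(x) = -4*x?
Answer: 103/82 ≈ 1.2561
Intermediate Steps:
q(A) = 2*A/(-7 + A) (q(A) = (2*A)/(-7 + A) = 2*A/(-7 + A))
1/a((-99 + 17)/(b(-6) - 127), q(-9)) = 1/((-99 + 17)/(-4*(-6) - 127)) = 1/(-82/(24 - 127)) = 1/(-82/(-103)) = 1/(-82*(-1/103)) = 1/(82/103) = 103/82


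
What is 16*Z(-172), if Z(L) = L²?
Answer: 473344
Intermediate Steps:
16*Z(-172) = 16*(-172)² = 16*29584 = 473344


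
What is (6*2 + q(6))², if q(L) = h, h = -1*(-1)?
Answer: 169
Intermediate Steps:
h = 1
q(L) = 1
(6*2 + q(6))² = (6*2 + 1)² = (12 + 1)² = 13² = 169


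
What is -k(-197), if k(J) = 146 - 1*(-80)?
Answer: -226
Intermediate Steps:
k(J) = 226 (k(J) = 146 + 80 = 226)
-k(-197) = -1*226 = -226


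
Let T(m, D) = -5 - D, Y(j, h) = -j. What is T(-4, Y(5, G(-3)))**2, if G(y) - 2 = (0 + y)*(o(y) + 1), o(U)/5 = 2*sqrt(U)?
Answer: 0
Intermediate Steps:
o(U) = 10*sqrt(U) (o(U) = 5*(2*sqrt(U)) = 10*sqrt(U))
G(y) = 2 + y*(1 + 10*sqrt(y)) (G(y) = 2 + (0 + y)*(10*sqrt(y) + 1) = 2 + y*(1 + 10*sqrt(y)))
T(-4, Y(5, G(-3)))**2 = (-5 - (-1)*5)**2 = (-5 - 1*(-5))**2 = (-5 + 5)**2 = 0**2 = 0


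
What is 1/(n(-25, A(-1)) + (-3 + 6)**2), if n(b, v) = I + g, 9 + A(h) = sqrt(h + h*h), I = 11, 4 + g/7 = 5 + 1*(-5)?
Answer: -1/8 ≈ -0.12500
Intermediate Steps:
g = -28 (g = -28 + 7*(5 + 1*(-5)) = -28 + 7*(5 - 5) = -28 + 7*0 = -28 + 0 = -28)
A(h) = -9 + sqrt(h + h**2) (A(h) = -9 + sqrt(h + h*h) = -9 + sqrt(h + h**2))
n(b, v) = -17 (n(b, v) = 11 - 28 = -17)
1/(n(-25, A(-1)) + (-3 + 6)**2) = 1/(-17 + (-3 + 6)**2) = 1/(-17 + 3**2) = 1/(-17 + 9) = 1/(-8) = -1/8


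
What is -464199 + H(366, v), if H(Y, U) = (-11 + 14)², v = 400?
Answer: -464190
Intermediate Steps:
H(Y, U) = 9 (H(Y, U) = 3² = 9)
-464199 + H(366, v) = -464199 + 9 = -464190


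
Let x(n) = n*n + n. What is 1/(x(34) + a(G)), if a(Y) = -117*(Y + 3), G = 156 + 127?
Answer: -1/32272 ≈ -3.0987e-5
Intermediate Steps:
G = 283
a(Y) = -351 - 117*Y (a(Y) = -117*(3 + Y) = -351 - 117*Y)
x(n) = n + n**2 (x(n) = n**2 + n = n + n**2)
1/(x(34) + a(G)) = 1/(34*(1 + 34) + (-351 - 117*283)) = 1/(34*35 + (-351 - 33111)) = 1/(1190 - 33462) = 1/(-32272) = -1/32272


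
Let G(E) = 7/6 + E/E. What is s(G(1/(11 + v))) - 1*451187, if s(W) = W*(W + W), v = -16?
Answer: -8121197/18 ≈ -4.5118e+5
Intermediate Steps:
G(E) = 13/6 (G(E) = 7*(1/6) + 1 = 7/6 + 1 = 13/6)
s(W) = 2*W**2 (s(W) = W*(2*W) = 2*W**2)
s(G(1/(11 + v))) - 1*451187 = 2*(13/6)**2 - 1*451187 = 2*(169/36) - 451187 = 169/18 - 451187 = -8121197/18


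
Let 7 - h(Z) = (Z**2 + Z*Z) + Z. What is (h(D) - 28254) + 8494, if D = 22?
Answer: -20743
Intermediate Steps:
h(Z) = 7 - Z - 2*Z**2 (h(Z) = 7 - ((Z**2 + Z*Z) + Z) = 7 - ((Z**2 + Z**2) + Z) = 7 - (2*Z**2 + Z) = 7 - (Z + 2*Z**2) = 7 + (-Z - 2*Z**2) = 7 - Z - 2*Z**2)
(h(D) - 28254) + 8494 = ((7 - 1*22 - 2*22**2) - 28254) + 8494 = ((7 - 22 - 2*484) - 28254) + 8494 = ((7 - 22 - 968) - 28254) + 8494 = (-983 - 28254) + 8494 = -29237 + 8494 = -20743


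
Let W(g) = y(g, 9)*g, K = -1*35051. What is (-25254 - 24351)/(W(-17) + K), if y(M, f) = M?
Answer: 49605/34762 ≈ 1.4270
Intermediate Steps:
K = -35051
W(g) = g**2 (W(g) = g*g = g**2)
(-25254 - 24351)/(W(-17) + K) = (-25254 - 24351)/((-17)**2 - 35051) = -49605/(289 - 35051) = -49605/(-34762) = -49605*(-1/34762) = 49605/34762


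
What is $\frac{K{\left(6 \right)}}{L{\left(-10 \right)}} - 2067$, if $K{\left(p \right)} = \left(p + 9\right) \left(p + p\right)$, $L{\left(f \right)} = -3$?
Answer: $-2127$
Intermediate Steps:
$K{\left(p \right)} = 2 p \left(9 + p\right)$ ($K{\left(p \right)} = \left(9 + p\right) 2 p = 2 p \left(9 + p\right)$)
$\frac{K{\left(6 \right)}}{L{\left(-10 \right)}} - 2067 = \frac{2 \cdot 6 \left(9 + 6\right)}{-3} - 2067 = 2 \cdot 6 \cdot 15 \left(- \frac{1}{3}\right) - 2067 = 180 \left(- \frac{1}{3}\right) - 2067 = -60 - 2067 = -2127$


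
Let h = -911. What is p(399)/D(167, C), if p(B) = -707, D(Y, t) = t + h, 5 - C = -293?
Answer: 707/613 ≈ 1.1533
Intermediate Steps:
C = 298 (C = 5 - 1*(-293) = 5 + 293 = 298)
D(Y, t) = -911 + t (D(Y, t) = t - 911 = -911 + t)
p(399)/D(167, C) = -707/(-911 + 298) = -707/(-613) = -707*(-1/613) = 707/613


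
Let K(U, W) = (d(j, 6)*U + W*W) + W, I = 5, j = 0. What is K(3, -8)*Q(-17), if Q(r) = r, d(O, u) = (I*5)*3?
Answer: -4777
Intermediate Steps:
d(O, u) = 75 (d(O, u) = (5*5)*3 = 25*3 = 75)
K(U, W) = W + W² + 75*U (K(U, W) = (75*U + W*W) + W = (75*U + W²) + W = (W² + 75*U) + W = W + W² + 75*U)
K(3, -8)*Q(-17) = (-8 + (-8)² + 75*3)*(-17) = (-8 + 64 + 225)*(-17) = 281*(-17) = -4777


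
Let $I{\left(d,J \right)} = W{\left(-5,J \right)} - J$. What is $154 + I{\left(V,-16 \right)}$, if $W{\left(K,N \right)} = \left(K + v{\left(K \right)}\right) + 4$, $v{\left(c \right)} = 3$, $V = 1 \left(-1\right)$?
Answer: $172$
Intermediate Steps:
$V = -1$
$W{\left(K,N \right)} = 7 + K$ ($W{\left(K,N \right)} = \left(K + 3\right) + 4 = \left(3 + K\right) + 4 = 7 + K$)
$I{\left(d,J \right)} = 2 - J$ ($I{\left(d,J \right)} = \left(7 - 5\right) - J = 2 - J$)
$154 + I{\left(V,-16 \right)} = 154 + \left(2 - -16\right) = 154 + \left(2 + 16\right) = 154 + 18 = 172$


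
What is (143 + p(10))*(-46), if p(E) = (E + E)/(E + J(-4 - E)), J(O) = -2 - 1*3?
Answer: -6762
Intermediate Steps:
J(O) = -5 (J(O) = -2 - 3 = -5)
p(E) = 2*E/(-5 + E) (p(E) = (E + E)/(E - 5) = (2*E)/(-5 + E) = 2*E/(-5 + E))
(143 + p(10))*(-46) = (143 + 2*10/(-5 + 10))*(-46) = (143 + 2*10/5)*(-46) = (143 + 2*10*(⅕))*(-46) = (143 + 4)*(-46) = 147*(-46) = -6762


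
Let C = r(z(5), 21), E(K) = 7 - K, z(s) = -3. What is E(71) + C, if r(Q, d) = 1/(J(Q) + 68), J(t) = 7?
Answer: -4799/75 ≈ -63.987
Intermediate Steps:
r(Q, d) = 1/75 (r(Q, d) = 1/(7 + 68) = 1/75)
C = 1/75 ≈ 0.013333
E(71) + C = (7 - 1*71) + 1/75 = (7 - 71) + 1/75 = -64 + 1/75 = -4799/75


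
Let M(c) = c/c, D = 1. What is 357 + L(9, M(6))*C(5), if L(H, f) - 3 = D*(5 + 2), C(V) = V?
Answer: 407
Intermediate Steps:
M(c) = 1
L(H, f) = 10 (L(H, f) = 3 + 1*(5 + 2) = 3 + 1*7 = 3 + 7 = 10)
357 + L(9, M(6))*C(5) = 357 + 10*5 = 357 + 50 = 407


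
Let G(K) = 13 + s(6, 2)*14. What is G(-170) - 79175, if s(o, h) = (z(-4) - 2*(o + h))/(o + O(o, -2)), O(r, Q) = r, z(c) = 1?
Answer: -158359/2 ≈ -79180.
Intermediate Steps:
s(o, h) = (1 - 2*h - 2*o)/(2*o) (s(o, h) = (1 - 2*(o + h))/(o + o) = (1 - 2*(h + o))/((2*o)) = (1 + (-2*h - 2*o))*(1/(2*o)) = (1 - 2*h - 2*o)*(1/(2*o)) = (1 - 2*h - 2*o)/(2*o))
G(K) = -9/2 (G(K) = 13 + ((½ - 1*2 - 1*6)/6)*14 = 13 + ((½ - 2 - 6)/6)*14 = 13 + ((⅙)*(-15/2))*14 = 13 - 5/4*14 = 13 - 35/2 = -9/2)
G(-170) - 79175 = -9/2 - 79175 = -158359/2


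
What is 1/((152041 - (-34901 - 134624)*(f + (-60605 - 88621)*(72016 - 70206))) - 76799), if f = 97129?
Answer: -1/45772077277533 ≈ -2.1847e-14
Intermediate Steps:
1/((152041 - (-34901 - 134624)*(f + (-60605 - 88621)*(72016 - 70206))) - 76799) = 1/((152041 - (-34901 - 134624)*(97129 + (-60605 - 88621)*(72016 - 70206))) - 76799) = 1/((152041 - (-169525)*(97129 - 149226*1810)) - 76799) = 1/((152041 - (-169525)*(97129 - 270099060)) - 76799) = 1/((152041 - (-169525)*(-270001931)) - 76799) = 1/((152041 - 1*45772077352775) - 76799) = 1/((152041 - 45772077352775) - 76799) = 1/(-45772077200734 - 76799) = 1/(-45772077277533) = -1/45772077277533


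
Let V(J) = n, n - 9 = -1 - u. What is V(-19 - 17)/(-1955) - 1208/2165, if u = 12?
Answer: -470596/846515 ≈ -0.55592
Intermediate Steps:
n = -4 (n = 9 + (-1 - 1*12) = 9 + (-1 - 12) = 9 - 13 = -4)
V(J) = -4
V(-19 - 17)/(-1955) - 1208/2165 = -4/(-1955) - 1208/2165 = -4*(-1/1955) - 1208*1/2165 = 4/1955 - 1208/2165 = -470596/846515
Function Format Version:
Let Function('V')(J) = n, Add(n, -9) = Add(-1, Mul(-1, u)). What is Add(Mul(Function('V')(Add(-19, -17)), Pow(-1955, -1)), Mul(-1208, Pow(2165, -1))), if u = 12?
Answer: Rational(-470596, 846515) ≈ -0.55592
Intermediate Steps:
n = -4 (n = Add(9, Add(-1, Mul(-1, 12))) = Add(9, Add(-1, -12)) = Add(9, -13) = -4)
Function('V')(J) = -4
Add(Mul(Function('V')(Add(-19, -17)), Pow(-1955, -1)), Mul(-1208, Pow(2165, -1))) = Add(Mul(-4, Pow(-1955, -1)), Mul(-1208, Pow(2165, -1))) = Add(Mul(-4, Rational(-1, 1955)), Mul(-1208, Rational(1, 2165))) = Add(Rational(4, 1955), Rational(-1208, 2165)) = Rational(-470596, 846515)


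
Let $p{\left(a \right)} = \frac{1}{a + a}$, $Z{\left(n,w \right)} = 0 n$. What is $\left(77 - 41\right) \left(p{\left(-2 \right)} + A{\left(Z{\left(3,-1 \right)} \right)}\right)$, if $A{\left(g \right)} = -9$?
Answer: $-333$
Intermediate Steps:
$Z{\left(n,w \right)} = 0$
$p{\left(a \right)} = \frac{1}{2 a}$
$\left(77 - 41\right) \left(p{\left(-2 \right)} + A{\left(Z{\left(3,-1 \right)} \right)}\right) = \left(77 - 41\right) \left(\frac{1}{2 \left(-2\right)} - 9\right) = 36 \left(\frac{1}{2} \left(- \frac{1}{2}\right) - 9\right) = 36 \left(- \frac{1}{4} - 9\right) = 36 \left(- \frac{37}{4}\right) = -333$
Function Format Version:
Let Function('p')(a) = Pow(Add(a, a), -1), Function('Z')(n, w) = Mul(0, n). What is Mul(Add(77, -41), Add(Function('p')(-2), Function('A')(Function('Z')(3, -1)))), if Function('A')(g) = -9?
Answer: -333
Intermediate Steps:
Function('Z')(n, w) = 0
Function('p')(a) = Mul(Rational(1, 2), Pow(a, -1)) (Function('p')(a) = Pow(Mul(2, a), -1) = Mul(Rational(1, 2), Pow(a, -1)))
Mul(Add(77, -41), Add(Function('p')(-2), Function('A')(Function('Z')(3, -1)))) = Mul(Add(77, -41), Add(Mul(Rational(1, 2), Pow(-2, -1)), -9)) = Mul(36, Add(Mul(Rational(1, 2), Rational(-1, 2)), -9)) = Mul(36, Add(Rational(-1, 4), -9)) = Mul(36, Rational(-37, 4)) = -333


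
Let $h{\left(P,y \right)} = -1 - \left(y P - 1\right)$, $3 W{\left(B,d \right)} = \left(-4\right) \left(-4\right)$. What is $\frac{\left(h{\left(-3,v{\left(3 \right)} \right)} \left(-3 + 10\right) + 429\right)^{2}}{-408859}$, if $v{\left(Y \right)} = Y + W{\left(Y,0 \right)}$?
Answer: $- \frac{364816}{408859} \approx -0.89228$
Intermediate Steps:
$W{\left(B,d \right)} = \frac{16}{3}$ ($W{\left(B,d \right)} = \frac{\left(-4\right) \left(-4\right)}{3} = \frac{1}{3} \cdot 16 = \frac{16}{3}$)
$v{\left(Y \right)} = \frac{16}{3} + Y$ ($v{\left(Y \right)} = Y + \frac{16}{3} = \frac{16}{3} + Y$)
$h{\left(P,y \right)} = - P y$ ($h{\left(P,y \right)} = -1 - \left(P y - 1\right) = -1 - \left(-1 + P y\right) = - P y$)
$\frac{\left(h{\left(-3,v{\left(3 \right)} \right)} \left(-3 + 10\right) + 429\right)^{2}}{-408859} = \frac{\left(\left(-1\right) \left(-3\right) \left(\frac{16}{3} + 3\right) \left(-3 + 10\right) + 429\right)^{2}}{-408859} = \left(\left(-1\right) \left(-3\right) \frac{25}{3} \cdot 7 + 429\right)^{2} \left(- \frac{1}{408859}\right) = \left(25 \cdot 7 + 429\right)^{2} \left(- \frac{1}{408859}\right) = \left(175 + 429\right)^{2} \left(- \frac{1}{408859}\right) = 604^{2} \left(- \frac{1}{408859}\right) = 364816 \left(- \frac{1}{408859}\right) = - \frac{364816}{408859}$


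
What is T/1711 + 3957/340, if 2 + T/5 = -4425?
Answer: -755473/581740 ≈ -1.2986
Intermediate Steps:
T = -22135 (T = -10 + 5*(-4425) = -10 - 22125 = -22135)
T/1711 + 3957/340 = -22135/1711 + 3957/340 = -755473/581740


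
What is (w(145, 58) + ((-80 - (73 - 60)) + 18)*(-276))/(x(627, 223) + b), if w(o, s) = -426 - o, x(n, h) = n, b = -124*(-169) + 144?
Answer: 20129/21727 ≈ 0.92645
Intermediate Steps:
b = 21100 (b = 20956 + 144 = 21100)
(w(145, 58) + ((-80 - (73 - 60)) + 18)*(-276))/(x(627, 223) + b) = ((-426 - 1*145) + ((-80 - (73 - 60)) + 18)*(-276))/(627 + 21100) = ((-426 - 145) + ((-80 - 1*13) + 18)*(-276))/21727 = (-571 + ((-80 - 13) + 18)*(-276))*(1/21727) = (-571 + (-93 + 18)*(-276))*(1/21727) = (-571 - 75*(-276))*(1/21727) = (-571 + 20700)*(1/21727) = 20129*(1/21727) = 20129/21727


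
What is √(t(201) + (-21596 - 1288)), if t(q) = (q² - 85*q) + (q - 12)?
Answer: 3*√69 ≈ 24.920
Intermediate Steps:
t(q) = -12 + q² - 84*q (t(q) = (q² - 85*q) + (-12 + q) = -12 + q² - 84*q)
√(t(201) + (-21596 - 1288)) = √((-12 + 201² - 84*201) + (-21596 - 1288)) = √((-12 + 40401 - 16884) - 22884) = √(23505 - 22884) = √621 = 3*√69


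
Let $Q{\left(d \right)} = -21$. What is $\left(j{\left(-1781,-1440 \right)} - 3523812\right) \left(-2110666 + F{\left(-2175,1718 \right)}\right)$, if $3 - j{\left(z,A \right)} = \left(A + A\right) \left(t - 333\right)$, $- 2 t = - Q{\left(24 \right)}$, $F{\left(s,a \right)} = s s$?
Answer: $-11824108143351$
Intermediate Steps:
$F{\left(s,a \right)} = s^{2}$
$t = - \frac{21}{2}$ ($t = - \frac{\left(-1\right) \left(-21\right)}{2} = \left(- \frac{1}{2}\right) 21 = - \frac{21}{2} \approx -10.5$)
$j{\left(z,A \right)} = 3 + 687 A$ ($j{\left(z,A \right)} = 3 - \left(A + A\right) \left(- \frac{21}{2} - 333\right) = 3 - 2 A \left(- \frac{687}{2}\right) = 3 - - 687 A = 3 + 687 A$)
$\left(j{\left(-1781,-1440 \right)} - 3523812\right) \left(-2110666 + F{\left(-2175,1718 \right)}\right) = \left(\left(3 + 687 \left(-1440\right)\right) - 3523812\right) \left(-2110666 + \left(-2175\right)^{2}\right) = \left(\left(3 - 989280\right) - 3523812\right) \left(-2110666 + 4730625\right) = \left(-989277 - 3523812\right) 2619959 = \left(-4513089\right) 2619959 = -11824108143351$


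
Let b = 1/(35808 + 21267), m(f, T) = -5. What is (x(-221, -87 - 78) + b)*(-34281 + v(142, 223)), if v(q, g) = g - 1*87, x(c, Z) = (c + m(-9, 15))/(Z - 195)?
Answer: -2936312933/136980 ≈ -21436.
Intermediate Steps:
x(c, Z) = (-5 + c)/(-195 + Z) (x(c, Z) = (c - 5)/(Z - 195) = (-5 + c)/(-195 + Z))
b = 1/57075 ≈ 1.7521e-5
v(q, g) = -87 + g (v(q, g) = g - 87 = -87 + g)
(x(-221, -87 - 78) + b)*(-34281 + v(142, 223)) = ((-5 - 221)/(-195 + (-87 - 78)) + 1/57075)*(-34281 + (-87 + 223)) = (-226/(-195 - 165) + 1/57075)*(-34281 + 136) = (-226/(-360) + 1/57075)*(-34145) = (-1/360*(-226) + 1/57075)*(-34145) = (113/180 + 1/57075)*(-34145) = (429977/684900)*(-34145) = -2936312933/136980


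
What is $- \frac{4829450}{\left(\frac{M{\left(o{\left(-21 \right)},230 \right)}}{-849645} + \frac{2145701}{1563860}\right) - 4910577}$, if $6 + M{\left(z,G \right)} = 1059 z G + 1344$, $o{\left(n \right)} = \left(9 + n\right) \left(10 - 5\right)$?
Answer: $\frac{427800997216311000}{434985721538416229} \approx 0.98348$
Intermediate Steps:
$o{\left(n \right)} = 45 + 5 n$ ($o{\left(n \right)} = \left(9 + n\right) 5 = 45 + 5 n$)
$M{\left(z,G \right)} = 1338 + 1059 G z$ ($M{\left(z,G \right)} = -6 + \left(1059 z G + 1344\right) = -6 + \left(1059 G z + 1344\right) = -6 + \left(1344 + 1059 G z\right) = 1338 + 1059 G z$)
$- \frac{4829450}{\left(\frac{M{\left(o{\left(-21 \right)},230 \right)}}{-849645} + \frac{2145701}{1563860}\right) - 4910577} = - \frac{4829450}{\left(\frac{1338 + 1059 \cdot 230 \left(45 + 5 \left(-21\right)\right)}{-849645} + \frac{2145701}{1563860}\right) - 4910577} = - \frac{4829450}{\left(\left(1338 + 1059 \cdot 230 \left(45 - 105\right)\right) \left(- \frac{1}{849645}\right) + 2145701 \cdot \frac{1}{1563860}\right) - 4910577} = - \frac{4829450}{\left(\left(1338 + 1059 \cdot 230 \left(-60\right)\right) \left(- \frac{1}{849645}\right) + \frac{2145701}{1563860}\right) - 4910577} = - \frac{4829450}{\left(\left(1338 - 14614200\right) \left(- \frac{1}{849645}\right) + \frac{2145701}{1563860}\right) - 4910577} = - \frac{4829450}{\left(\left(-14612862\right) \left(- \frac{1}{849645}\right) + \frac{2145701}{1563860}\right) - 4910577} = - \frac{4829450}{\left(\frac{4870954}{283215} + \frac{2145701}{1563860}\right) - 4910577} = - \frac{4829450}{\frac{1645036966231}{88581721980} - 4910577} = - \frac{4829450}{- \frac{434985721538416229}{88581721980}} = \left(-4829450\right) \left(- \frac{88581721980}{434985721538416229}\right) = \frac{427800997216311000}{434985721538416229}$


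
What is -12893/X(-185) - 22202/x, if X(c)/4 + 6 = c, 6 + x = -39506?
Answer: 32899409/1886698 ≈ 17.438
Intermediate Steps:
x = -39512 (x = -6 - 39506 = -39512)
X(c) = -24 + 4*c
-12893/X(-185) - 22202/x = -12893/(-24 + 4*(-185)) - 22202/(-39512) = -12893/(-24 - 740) - 22202*(-1/39512) = -12893/(-764) + 11101/19756 = -12893*(-1/764) + 11101/19756 = 12893/764 + 11101/19756 = 32899409/1886698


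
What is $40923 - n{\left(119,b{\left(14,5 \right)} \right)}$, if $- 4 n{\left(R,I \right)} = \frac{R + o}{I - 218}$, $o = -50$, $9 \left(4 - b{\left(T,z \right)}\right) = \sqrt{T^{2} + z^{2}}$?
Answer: $\frac{303587086707}{7418510} + \frac{621 \sqrt{221}}{14837020} \approx 40923.0$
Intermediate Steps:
$b{\left(T,z \right)} = 4 - \frac{\sqrt{T^{2} + z^{2}}}{9}$
$n{\left(R,I \right)} = - \frac{-50 + R}{4 \left(-218 + I\right)}$ ($n{\left(R,I \right)} = - \frac{\left(R - 50\right) \frac{1}{I - 218}}{4} = - \frac{\left(-50 + R\right) \frac{1}{-218 + I}}{4} = - \frac{\frac{1}{-218 + I} \left(-50 + R\right)}{4} = - \frac{-50 + R}{4 \left(-218 + I\right)}$)
$40923 - n{\left(119,b{\left(14,5 \right)} \right)} = 40923 - \frac{50 - 119}{4 \left(-218 + \left(4 - \frac{\sqrt{14^{2} + 5^{2}}}{9}\right)\right)} = 40923 - \frac{50 - 119}{4 \left(-218 + \left(4 - \frac{\sqrt{196 + 25}}{9}\right)\right)} = 40923 - \frac{1}{4} \frac{1}{-218 + \left(4 - \frac{\sqrt{221}}{9}\right)} \left(-69\right) = 40923 - \frac{1}{4} \frac{1}{-214 - \frac{\sqrt{221}}{9}} \left(-69\right) = 40923 - - \frac{69}{4 \left(-214 - \frac{\sqrt{221}}{9}\right)} = 40923 + \frac{69}{4 \left(-214 - \frac{\sqrt{221}}{9}\right)}$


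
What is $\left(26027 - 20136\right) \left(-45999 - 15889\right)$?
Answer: $-364582208$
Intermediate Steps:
$\left(26027 - 20136\right) \left(-45999 - 15889\right) = 5891 \left(-61888\right) = -364582208$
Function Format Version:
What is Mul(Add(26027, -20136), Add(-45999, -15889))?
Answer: -364582208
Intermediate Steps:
Mul(Add(26027, -20136), Add(-45999, -15889)) = Mul(5891, -61888) = -364582208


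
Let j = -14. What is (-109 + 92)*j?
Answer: 238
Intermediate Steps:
(-109 + 92)*j = (-109 + 92)*(-14) = -17*(-14) = 238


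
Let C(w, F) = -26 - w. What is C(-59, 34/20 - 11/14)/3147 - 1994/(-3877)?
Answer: 2134353/4066973 ≈ 0.52480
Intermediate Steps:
C(-59, 34/20 - 11/14)/3147 - 1994/(-3877) = (-26 - 1*(-59))/3147 - 1994/(-3877) = (-26 + 59)*(1/3147) - 1994*(-1/3877) = 33*(1/3147) + 1994/3877 = 11/1049 + 1994/3877 = 2134353/4066973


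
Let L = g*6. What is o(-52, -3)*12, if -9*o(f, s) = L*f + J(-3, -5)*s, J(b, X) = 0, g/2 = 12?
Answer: 9984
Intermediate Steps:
g = 24 (g = 2*12 = 24)
L = 144 (L = 24*6 = 144)
o(f, s) = -16*f (o(f, s) = -(144*f + 0*s)/9 = -(144*f + 0)/9 = -16*f)
o(-52, -3)*12 = -16*(-52)*12 = 832*12 = 9984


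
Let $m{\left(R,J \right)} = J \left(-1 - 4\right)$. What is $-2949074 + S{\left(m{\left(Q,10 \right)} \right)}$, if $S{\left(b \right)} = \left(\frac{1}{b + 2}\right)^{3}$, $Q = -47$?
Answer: $- \frac{326143991809}{110592} \approx -2.9491 \cdot 10^{6}$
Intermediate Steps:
$m{\left(R,J \right)} = - 5 J$ ($m{\left(R,J \right)} = J \left(-5\right) = - 5 J$)
$S{\left(b \right)} = \frac{1}{\left(2 + b\right)^{3}}$ ($S{\left(b \right)} = \left(\frac{1}{2 + b}\right)^{3} = \frac{1}{\left(2 + b\right)^{3}}$)
$-2949074 + S{\left(m{\left(Q,10 \right)} \right)} = -2949074 + \frac{1}{\left(2 - 50\right)^{3}} = -2949074 + \frac{1}{-110592} = -2949074 - \frac{1}{110592} = - \frac{326143991809}{110592}$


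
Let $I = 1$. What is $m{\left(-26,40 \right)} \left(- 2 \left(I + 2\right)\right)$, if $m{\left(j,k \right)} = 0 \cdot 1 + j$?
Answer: $156$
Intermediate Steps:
$m{\left(j,k \right)} = j$ ($m{\left(j,k \right)} = 0 + j = j$)
$m{\left(-26,40 \right)} \left(- 2 \left(I + 2\right)\right) = - 26 \left(- 2 \left(1 + 2\right)\right) = - 26 \left(\left(-2\right) 3\right) = \left(-26\right) \left(-6\right) = 156$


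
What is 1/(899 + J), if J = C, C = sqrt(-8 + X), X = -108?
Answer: 31/27873 - 2*I*sqrt(29)/808317 ≈ 0.0011122 - 1.3324e-5*I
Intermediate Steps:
C = 2*I*sqrt(29) (C = sqrt(-8 - 108) = sqrt(-116) = 2*I*sqrt(29) ≈ 10.77*I)
J = 2*I*sqrt(29) ≈ 10.77*I
1/(899 + J) = 1/(899 + 2*I*sqrt(29))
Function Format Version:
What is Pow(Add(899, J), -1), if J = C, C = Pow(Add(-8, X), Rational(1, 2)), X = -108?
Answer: Add(Rational(31, 27873), Mul(Rational(-2, 808317), I, Pow(29, Rational(1, 2)))) ≈ Add(0.0011122, Mul(-1.3324e-5, I))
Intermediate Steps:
C = Mul(2, I, Pow(29, Rational(1, 2))) (C = Pow(Add(-8, -108), Rational(1, 2)) = Pow(-116, Rational(1, 2)) = Mul(2, I, Pow(29, Rational(1, 2))) ≈ Mul(10.770, I))
J = Mul(2, I, Pow(29, Rational(1, 2))) ≈ Mul(10.770, I)
Pow(Add(899, J), -1) = Pow(Add(899, Mul(2, I, Pow(29, Rational(1, 2)))), -1)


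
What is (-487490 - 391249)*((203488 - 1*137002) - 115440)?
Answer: 43017789006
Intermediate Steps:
(-487490 - 391249)*((203488 - 1*137002) - 115440) = -878739*((203488 - 137002) - 115440) = -878739*(66486 - 115440) = -878739*(-48954) = 43017789006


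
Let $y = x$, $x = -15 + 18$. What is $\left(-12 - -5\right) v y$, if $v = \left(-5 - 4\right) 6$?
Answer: $1134$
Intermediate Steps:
$x = 3$
$v = -54$ ($v = \left(-9\right) 6 = -54$)
$y = 3$
$\left(-12 - -5\right) v y = \left(-12 - -5\right) \left(-54\right) 3 = \left(-12 + 5\right) \left(-54\right) 3 = \left(-7\right) \left(-54\right) 3 = 378 \cdot 3 = 1134$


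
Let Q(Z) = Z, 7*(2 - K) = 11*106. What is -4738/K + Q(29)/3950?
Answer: 32759777/1137600 ≈ 28.797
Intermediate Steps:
K = -1152/7 (K = 2 - 11*106/7 = 2 - ⅐*1166 = 2 - 1166/7 = -1152/7 ≈ -164.57)
-4738/K + Q(29)/3950 = -4738/(-1152/7) + 29/3950 = -4738*(-7/1152) + 29*(1/3950) = 16583/576 + 29/3950 = 32759777/1137600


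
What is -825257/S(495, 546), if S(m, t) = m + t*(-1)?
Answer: 825257/51 ≈ 16182.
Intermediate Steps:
S(m, t) = m - t
-825257/S(495, 546) = -825257/(495 - 1*546) = -825257/(495 - 546) = -825257/(-51) = -825257*(-1/51) = 825257/51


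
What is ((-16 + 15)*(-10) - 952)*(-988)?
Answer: 930696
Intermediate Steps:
((-16 + 15)*(-10) - 952)*(-988) = (-1*(-10) - 952)*(-988) = (10 - 952)*(-988) = -942*(-988) = 930696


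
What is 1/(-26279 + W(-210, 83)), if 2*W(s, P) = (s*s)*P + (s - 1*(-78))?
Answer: 1/1803805 ≈ 5.5438e-7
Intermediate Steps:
W(s, P) = 39 + s/2 + P*s²/2 (W(s, P) = ((s*s)*P + (s - 1*(-78)))/2 = (s²*P + (s + 78))/2 = (P*s² + (78 + s))/2 = (78 + s + P*s²)/2 = 39 + s/2 + P*s²/2)
1/(-26279 + W(-210, 83)) = 1/(-26279 + (39 + (½)*(-210) + (½)*83*(-210)²)) = 1/(-26279 + (39 - 105 + (½)*83*44100)) = 1/(-26279 + (39 - 105 + 1830150)) = 1/(-26279 + 1830084) = 1/1803805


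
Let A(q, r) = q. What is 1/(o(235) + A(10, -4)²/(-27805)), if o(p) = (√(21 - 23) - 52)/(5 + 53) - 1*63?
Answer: -3323790536794/212390738810259 - 896816909*I*√2/212390738810259 ≈ -0.015649 - 5.9715e-6*I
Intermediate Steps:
o(p) = -1853/29 + I*√2/58 (o(p) = (√(-2) - 52)/58 - 63 = (I*√2 - 52)*(1/58) - 63 = (-52 + I*√2)*(1/58) - 63 = (-26/29 + I*√2/58) - 63 = -1853/29 + I*√2/58)
1/(o(235) + A(10, -4)²/(-27805)) = 1/((-1853/29 + I*√2/58) + 10²/(-27805)) = 1/((-1853/29 + I*√2/58) + 100*(-1/27805)) = 1/((-1853/29 + I*√2/58) - 20/5561) = 1/(-10305113/161269 + I*√2/58)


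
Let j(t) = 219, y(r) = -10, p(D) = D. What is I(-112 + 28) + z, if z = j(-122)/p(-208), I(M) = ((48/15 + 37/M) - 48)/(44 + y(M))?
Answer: -884941/371280 ≈ -2.3835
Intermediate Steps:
I(M) = -112/85 + 37/(34*M) (I(M) = ((48/15 + 37/M) - 48)/(44 - 10) = ((48*(1/15) + 37/M) - 48)/34 = ((16/5 + 37/M) - 48)*(1/34) = (-224/5 + 37/M)*(1/34) = -112/85 + 37/(34*M))
z = -219/208 (z = 219/(-208) = 219*(-1/208) = -219/208 ≈ -1.0529)
I(-112 + 28) + z = (185 - 224*(-112 + 28))/(170*(-112 + 28)) - 219/208 = (1/170)*(185 - 224*(-84))/(-84) - 219/208 = (1/170)*(-1/84)*(185 + 18816) - 219/208 = (1/170)*(-1/84)*19001 - 219/208 = -19001/14280 - 219/208 = -884941/371280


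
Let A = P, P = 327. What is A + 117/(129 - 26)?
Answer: 33798/103 ≈ 328.14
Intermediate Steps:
A = 327
A + 117/(129 - 26) = 327 + 117/(129 - 26) = 327 + 117/103 = 33798/103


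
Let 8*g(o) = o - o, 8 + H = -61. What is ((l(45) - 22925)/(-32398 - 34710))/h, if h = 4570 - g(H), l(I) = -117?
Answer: 11521/153341780 ≈ 7.5133e-5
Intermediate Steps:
H = -69 (H = -8 - 61 = -69)
g(o) = 0 (g(o) = (o - o)/8 = (1/8)*0 = 0)
h = 4570 (h = 4570 - 1*0 = 4570 + 0 = 4570)
((l(45) - 22925)/(-32398 - 34710))/h = ((-117 - 22925)/(-32398 - 34710))/4570 = -23042/(-67108)*(1/4570) = -23042*(-1/67108)*(1/4570) = (11521/33554)*(1/4570) = 11521/153341780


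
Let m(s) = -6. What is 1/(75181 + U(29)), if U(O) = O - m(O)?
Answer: 1/75216 ≈ 1.3295e-5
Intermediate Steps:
U(O) = 6 + O (U(O) = O - 1*(-6) = O + 6 = 6 + O)
1/(75181 + U(29)) = 1/(75181 + (6 + 29)) = 1/(75181 + 35) = 1/75216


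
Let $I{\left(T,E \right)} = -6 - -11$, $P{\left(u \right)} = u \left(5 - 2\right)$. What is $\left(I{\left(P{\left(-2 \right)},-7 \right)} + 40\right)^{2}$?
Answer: $2025$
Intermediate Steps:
$P{\left(u \right)} = 3 u$ ($P{\left(u \right)} = u 3 = 3 u$)
$I{\left(T,E \right)} = 5$ ($I{\left(T,E \right)} = -6 + 11 = 5$)
$\left(I{\left(P{\left(-2 \right)},-7 \right)} + 40\right)^{2} = \left(5 + 40\right)^{2} = 45^{2} = 2025$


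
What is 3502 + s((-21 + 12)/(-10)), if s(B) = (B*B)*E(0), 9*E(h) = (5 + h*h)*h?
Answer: 3502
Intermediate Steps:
E(h) = h*(5 + h²)/9 (E(h) = ((5 + h*h)*h)/9 = ((5 + h²)*h)/9 = (h*(5 + h²))/9 = h*(5 + h²)/9)
s(B) = 0 (s(B) = (B*B)*((⅑)*0*(5 + 0²)) = B²*((⅑)*0*(5 + 0)) = B²*((⅑)*0*5) = B²*0 = 0)
3502 + s((-21 + 12)/(-10)) = 3502 + 0 = 3502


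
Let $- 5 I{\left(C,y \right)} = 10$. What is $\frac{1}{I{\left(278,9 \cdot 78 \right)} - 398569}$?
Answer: $- \frac{1}{398571} \approx -2.509 \cdot 10^{-6}$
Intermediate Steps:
$I{\left(C,y \right)} = -2$ ($I{\left(C,y \right)} = \left(- \frac{1}{5}\right) 10 = -2$)
$\frac{1}{I{\left(278,9 \cdot 78 \right)} - 398569} = \frac{1}{-2 - 398569} = \frac{1}{-398571} = - \frac{1}{398571}$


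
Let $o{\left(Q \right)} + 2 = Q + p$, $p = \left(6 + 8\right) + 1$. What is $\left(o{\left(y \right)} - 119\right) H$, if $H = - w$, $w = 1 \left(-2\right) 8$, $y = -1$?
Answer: $-1712$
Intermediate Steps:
$p = 15$ ($p = 14 + 1 = 15$)
$w = -16$ ($w = \left(-2\right) 8 = -16$)
$o{\left(Q \right)} = 13 + Q$ ($o{\left(Q \right)} = -2 + \left(Q + 15\right) = -2 + \left(15 + Q\right) = 13 + Q$)
$H = 16$ ($H = \left(-1\right) \left(-16\right) = 16$)
$\left(o{\left(y \right)} - 119\right) H = \left(\left(13 - 1\right) - 119\right) 16 = \left(12 - 119\right) 16 = \left(-107\right) 16 = -1712$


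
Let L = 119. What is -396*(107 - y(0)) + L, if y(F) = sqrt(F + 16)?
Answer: -40669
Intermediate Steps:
y(F) = sqrt(16 + F)
-396*(107 - y(0)) + L = -396*(107 - sqrt(16 + 0)) + 119 = -396*(107 - sqrt(16)) + 119 = -396*(107 - 1*4) + 119 = -396*(107 - 4) + 119 = -396*103 + 119 = -40788 + 119 = -40669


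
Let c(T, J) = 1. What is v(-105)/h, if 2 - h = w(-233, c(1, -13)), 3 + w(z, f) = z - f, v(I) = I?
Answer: -105/239 ≈ -0.43933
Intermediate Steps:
w(z, f) = -3 + z - f (w(z, f) = -3 + (z - f) = -3 + z - f)
h = 239 (h = 2 - (-3 - 233 - 1*1) = 2 - (-3 - 233 - 1) = 2 - 1*(-237) = 2 + 237 = 239)
v(-105)/h = -105/239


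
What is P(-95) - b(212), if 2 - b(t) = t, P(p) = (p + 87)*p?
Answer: 970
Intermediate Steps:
P(p) = p*(87 + p) (P(p) = (87 + p)*p = p*(87 + p))
b(t) = 2 - t
P(-95) - b(212) = -95*(87 - 95) - (2 - 1*212) = -95*(-8) - (2 - 212) = 760 - 1*(-210) = 760 + 210 = 970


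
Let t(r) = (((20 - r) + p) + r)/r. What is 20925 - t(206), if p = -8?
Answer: 2155269/103 ≈ 20925.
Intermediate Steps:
t(r) = 12/r (t(r) = (((20 - r) - 8) + r)/r = ((12 - r) + r)/r = 12/r)
20925 - t(206) = 20925 - 12/206 = 20925 - 1*6/103 = 20925 - 6/103 = 2155269/103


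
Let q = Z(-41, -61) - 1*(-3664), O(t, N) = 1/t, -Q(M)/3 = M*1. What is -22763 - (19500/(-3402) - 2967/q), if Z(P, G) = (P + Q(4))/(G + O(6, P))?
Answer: -17259941477053/758463426 ≈ -22756.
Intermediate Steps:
Q(M) = -3*M
Z(P, G) = (-12 + P)/(⅙ + G) (Z(P, G) = (P - 3*4)/(G + 1/6) = (P - 12)/(G + ⅙) = (-12 + P)/(⅙ + G))
q = 1337678/365 (q = 6*(-12 - 41)/(1 + 6*(-61)) - 1*(-3664) = 6*(-53)/(1 - 366) + 3664 = 6*(-53)/(-365) + 3664 = 6*(-1/365)*(-53) + 3664 = 318/365 + 3664 = 1337678/365 ≈ 3664.9)
-22763 - (19500/(-3402) - 2967/q) = -22763 - (19500/(-3402) - 2967/1337678/365) = -22763 - (19500*(-1/3402) - 2967*365/1337678) = -22763 - (-3250/567 - 1082955/1337678) = -22763 - 1*(-4961488985/758463426) = -22763 + 4961488985/758463426 = -17259941477053/758463426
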